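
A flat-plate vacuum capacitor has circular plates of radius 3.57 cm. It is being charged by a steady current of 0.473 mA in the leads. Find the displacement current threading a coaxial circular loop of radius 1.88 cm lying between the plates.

1.31×10^-4 A

No conduction current crosses the gap, so I_d there equals the 4.73×10^-4 A in the leads.
The field is uniform, so I_d,enc = I_d (r/R)² = (4.73×10^-4)(1.88/3.57)² = 1.31×10^-4 A.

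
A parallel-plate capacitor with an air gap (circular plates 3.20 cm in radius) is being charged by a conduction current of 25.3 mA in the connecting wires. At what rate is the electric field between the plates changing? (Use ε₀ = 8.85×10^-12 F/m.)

8.89×10^11 V/(m·s)

The displacement current between the plates equals the conduction current, I_d = 25.3 mA.
Inverting I_d = ε₀ A dE/dt gives dE/dt = 0.0253 / (8.85×10^-12 · 3.217×10^-3) = 8.89×10^11 V/(m·s).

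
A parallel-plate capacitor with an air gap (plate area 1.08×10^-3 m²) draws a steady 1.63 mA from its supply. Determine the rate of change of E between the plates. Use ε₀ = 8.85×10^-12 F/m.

1.71×10^11 V/(m·s)

By continuity, I_d in the gap equals the 1.63 mA flowing in the wire.
Since I_d = ε₀ A dE/dt, dE/dt = I_d/(ε₀A) = (1.63×10^-3)/((8.85×10^-12)(1.08×10^-3)) = 1.71×10^11 V/(m·s).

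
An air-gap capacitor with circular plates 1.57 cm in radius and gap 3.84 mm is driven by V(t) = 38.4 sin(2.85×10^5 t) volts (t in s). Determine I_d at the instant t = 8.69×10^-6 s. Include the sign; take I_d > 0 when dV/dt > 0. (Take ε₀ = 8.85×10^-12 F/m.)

-1.54×10^-5 A

dV/dt = (38.4)(2.85×10^5)·cos(2.47665) = -8.612×10^6 V/s.
I_d = C dV/dt with C = ε₀A/d = (8.85×10^-12)(7.744×10^-4)/(3.84×10^-3) = 1.785×10^-12 F, so I_d = (1.785×10^-12)(-8.612×10^6) = -1.54×10^-5 A.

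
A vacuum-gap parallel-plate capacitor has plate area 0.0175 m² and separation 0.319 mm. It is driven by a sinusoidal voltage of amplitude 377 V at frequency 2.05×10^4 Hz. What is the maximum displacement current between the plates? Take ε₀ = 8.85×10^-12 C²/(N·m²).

0.0236 A

C = ε₀A/d = (8.85×10^-12)(0.0175)/(3.19×10^-4) = 4.855×10^-10 F; ω = 2πf = 1.288×10^5 rad/s.
I_d = C dV/dt, so |I_d|_max = C V₀ ω = (4.855×10^-10)(377)(1.288×10^5) = 0.0236 A.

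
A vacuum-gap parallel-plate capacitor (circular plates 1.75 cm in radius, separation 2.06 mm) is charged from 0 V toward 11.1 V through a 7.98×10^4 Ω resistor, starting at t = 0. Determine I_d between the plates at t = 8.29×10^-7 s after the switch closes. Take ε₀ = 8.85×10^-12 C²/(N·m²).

1.13×10^-5 A

With C = ε₀A/d = (8.85×10^-12)(9.621×10^-4)/(2.06×10^-3) = 4.133×10^-12 F, the time constant is τ = RC = 3.298×10^-7 s, so t/τ = 2.514 and e^(−t/τ) = 0.08094.
I_d = I_cond = (V₀/R) e^(−t/τ) = (1.391×10^-4)(0.08094) = 1.13×10^-5 A.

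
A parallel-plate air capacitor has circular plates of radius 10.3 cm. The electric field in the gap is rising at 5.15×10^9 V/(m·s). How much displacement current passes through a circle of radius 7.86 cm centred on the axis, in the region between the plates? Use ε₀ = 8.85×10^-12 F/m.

8.85×10^-4 A

Total displacement current: I_d = ε₀(πR²)(dE/dt) = (8.85×10^-12)(0.03333)(5.15×10^9) = 1.519×10^-3 A.
Since J_d is uniform, the enclosed fraction is (r/R)² = 0.5823, giving I_d,enc = 8.85×10^-4 A.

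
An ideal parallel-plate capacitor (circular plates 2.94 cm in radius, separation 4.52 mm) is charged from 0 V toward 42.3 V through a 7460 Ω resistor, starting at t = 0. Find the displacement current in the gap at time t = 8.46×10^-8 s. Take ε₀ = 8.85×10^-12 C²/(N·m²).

With C = ε₀A/d = (8.85×10^-12)(2.715×10^-3)/(4.52×10^-3) = 5.316×10^-12 F, the time constant is τ = RC = 3.966×10^-8 s, so t/τ = 2.133 and e^(−t/τ) = 0.1185.
I_d = I_cond = (V₀/R) e^(−t/τ) = (5.670×10^-3)(0.1185) = 6.72×10^-4 A.

6.72×10^-4 A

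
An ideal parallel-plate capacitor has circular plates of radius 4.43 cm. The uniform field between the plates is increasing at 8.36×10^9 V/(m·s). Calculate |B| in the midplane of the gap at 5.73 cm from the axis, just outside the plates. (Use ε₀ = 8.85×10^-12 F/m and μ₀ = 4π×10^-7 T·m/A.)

1.59×10^-9 T

I_d = ε₀ dΦ_E/dt = ε₀ πR² (dE/dt) = (8.85×10^-12)(6.165×10^-3)(8.36×10^9) = 4.561×10^-4 A through the full plate area.
Outside the plates the loop encloses all of I_d, so B·2πr = μ₀ I_d and B = 1.59×10^-9 T.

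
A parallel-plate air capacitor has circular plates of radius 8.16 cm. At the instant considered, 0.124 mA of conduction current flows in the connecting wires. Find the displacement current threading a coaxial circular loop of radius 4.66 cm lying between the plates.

4.04×10^-5 A

Between the plates the displacement current equals the wire current: I_d = 0.124 mA = 1.24×10^-4 A.
Since J_d is uniform, the enclosed fraction is (r/R)² = 0.3261, giving I_d,enc = 4.04×10^-5 A.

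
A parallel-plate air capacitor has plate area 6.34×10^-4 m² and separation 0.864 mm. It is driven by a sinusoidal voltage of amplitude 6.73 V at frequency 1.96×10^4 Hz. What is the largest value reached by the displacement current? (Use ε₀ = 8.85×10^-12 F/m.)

C = ε₀A/d = (8.85×10^-12)(6.34×10^-4)/(8.64×10^-4) = 6.494×10^-12 F; ω = 2πf = 1.232×10^5 rad/s.
I_d = C dV/dt, so |I_d|_max = C V₀ ω = (6.494×10^-12)(6.73)(1.232×10^5) = 5.38×10^-6 A.

5.38×10^-6 A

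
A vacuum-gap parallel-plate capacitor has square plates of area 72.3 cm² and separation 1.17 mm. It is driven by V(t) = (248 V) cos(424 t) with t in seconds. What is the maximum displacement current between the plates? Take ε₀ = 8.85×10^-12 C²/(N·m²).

(dE/dt)_max = V₀ω/d = 8.987×10^7 V/(m·s); ω = 424 rad/s.
I_d,max = ε₀ A (dE/dt)_max = (8.85×10^-12)(7.23×10^-3)(8.987×10^7) = 5.75×10^-6 A.

5.75×10^-6 A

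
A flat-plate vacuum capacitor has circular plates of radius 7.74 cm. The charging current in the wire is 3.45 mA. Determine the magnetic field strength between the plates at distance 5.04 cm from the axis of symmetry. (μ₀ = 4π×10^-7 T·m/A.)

5.80×10^-9 T

Between the plates the displacement current equals the wire current: I_d = 3.45 mA = 3.45×10^-3 A.
An Ampèrian loop of radius r encloses a fraction (r/R)² of I_d. Then B·2πr = μ₀ I_d (r/R)², giving B = μ₀ I_d r/(2πR²) = 5.80×10^-9 T.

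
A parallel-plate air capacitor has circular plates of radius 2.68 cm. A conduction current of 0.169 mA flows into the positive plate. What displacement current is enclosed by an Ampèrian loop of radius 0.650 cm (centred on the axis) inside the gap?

9.94×10^-6 A

By continuity the displacement current in the gap matches the conduction current: I_d = 1.69×10^-4 A.
Through an area πr² the displacement current is I_d·(πr²/πR²) = I_d (r/R)² = 9.94×10^-6 A.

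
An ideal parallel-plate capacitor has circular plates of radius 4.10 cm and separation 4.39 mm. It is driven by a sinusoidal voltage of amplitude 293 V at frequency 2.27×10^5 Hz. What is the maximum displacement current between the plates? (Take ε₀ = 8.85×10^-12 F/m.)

(dE/dt)_max = V₀ω/d = 9.517×10^10 V/(m·s); ω = 2πf = 1.426×10^6 rad/s.
I_d,max = ε₀ A (dE/dt)_max = (8.85×10^-12)(5.281×10^-3)(9.517×10^10) = 4.45×10^-3 A.

4.45×10^-3 A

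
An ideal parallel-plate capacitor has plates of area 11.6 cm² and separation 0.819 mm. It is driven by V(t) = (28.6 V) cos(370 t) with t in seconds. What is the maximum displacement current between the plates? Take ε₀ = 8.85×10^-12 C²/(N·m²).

1.33×10^-7 A

The displacement current equals the conduction current C dV/dt, which peaks at C V₀ ω.
With C = ε₀A/d = (8.85×10^-12)(1.16×10^-3)/(8.19×10^-4) = 1.253×10^-11 F and ω = 370 rad/s, I_d,max = (1.253×10^-11)(28.6)(370) = 1.33×10^-7 A.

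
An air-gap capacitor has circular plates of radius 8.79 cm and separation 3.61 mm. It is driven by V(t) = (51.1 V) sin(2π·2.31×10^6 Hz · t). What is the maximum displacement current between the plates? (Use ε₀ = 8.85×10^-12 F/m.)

0.0441 A

The displacement current equals the conduction current C dV/dt, which peaks at C V₀ ω.
With C = ε₀A/d = (8.85×10^-12)(0.02427)/(3.61×10^-3) = 5.950×10^-11 F and ω = 2πf = 1.451×10^7 rad/s, I_d,max = (5.950×10^-11)(51.1)(1.451×10^7) = 0.0441 A.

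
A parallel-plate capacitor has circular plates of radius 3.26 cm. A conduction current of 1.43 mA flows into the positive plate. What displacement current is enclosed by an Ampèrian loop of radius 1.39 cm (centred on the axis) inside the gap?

Between the plates the displacement current equals the wire current: I_d = 1.43 mA = 1.43×10^-3 A.
Through an area πr² the displacement current is I_d·(πr²/πR²) = I_d (r/R)² = 2.60×10^-4 A.

2.60×10^-4 A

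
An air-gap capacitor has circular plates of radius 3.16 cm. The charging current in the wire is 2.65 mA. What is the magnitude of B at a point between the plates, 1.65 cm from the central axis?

8.76×10^-9 T

No conduction current crosses the gap, so I_d there equals the 2.65×10^-3 A in the leads.
An Ampèrian loop of radius r encloses a fraction (r/R)² of I_d. Then B·2πr = μ₀ I_d (r/R)², giving B = μ₀ I_d r/(2πR²) = 8.76×10^-9 T.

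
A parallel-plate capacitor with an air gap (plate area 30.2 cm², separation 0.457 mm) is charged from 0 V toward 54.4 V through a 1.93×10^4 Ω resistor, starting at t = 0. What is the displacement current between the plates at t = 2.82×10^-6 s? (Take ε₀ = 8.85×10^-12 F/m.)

2.32×10^-4 A

C = ε₀A/d = (8.85×10^-12)(3.02×10^-3)/(4.57×10^-4) = 5.848×10^-11 F and τ = RC = 1.129×10^-6 s. I_d in the gap equals the RC charging current.
I_d(t) = (V₀/R) e^(−t/τ) = 2.819×10^-3 · e^(−2.498) = 2.32×10^-4 A.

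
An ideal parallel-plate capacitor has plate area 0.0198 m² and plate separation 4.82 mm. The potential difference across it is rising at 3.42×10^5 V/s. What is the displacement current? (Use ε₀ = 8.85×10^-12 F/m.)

1.24×10^-5 A

C = ε₀A/d = (8.85×10^-12)(0.0198)/(4.82×10^-3) = 3.635×10^-11 F.
I_d = C dV/dt = (3.635×10^-11)(3.42×10^5) = 1.24×10^-5 A.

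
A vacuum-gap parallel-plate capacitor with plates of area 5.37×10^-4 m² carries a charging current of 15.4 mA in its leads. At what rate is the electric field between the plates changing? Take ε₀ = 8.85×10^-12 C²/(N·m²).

Charge continuity gives I_d = I = 0.0154 A between the plates.
Then dE/dt = I_d/(ε₀A) = 3.24×10^12 V/(m·s).

3.24×10^12 V/(m·s)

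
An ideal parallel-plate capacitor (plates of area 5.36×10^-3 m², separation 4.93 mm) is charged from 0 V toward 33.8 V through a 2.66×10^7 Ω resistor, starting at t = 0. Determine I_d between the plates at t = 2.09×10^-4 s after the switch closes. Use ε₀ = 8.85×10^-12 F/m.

5.62×10^-7 A

C = ε₀A/d = (8.85×10^-12)(5.36×10^-3)/(4.93×10^-3) = 9.622×10^-12 F and τ = RC = 2.559×10^-4 s. I_d in the gap equals the RC charging current.
I_d(t) = (V₀/R) e^(−t/τ) = 1.271×10^-6 · e^(−0.8167) = 5.62×10^-7 A.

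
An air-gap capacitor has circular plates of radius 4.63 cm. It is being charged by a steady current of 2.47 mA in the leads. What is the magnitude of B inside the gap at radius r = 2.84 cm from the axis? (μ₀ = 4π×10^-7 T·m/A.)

No conduction current crosses the gap, so I_d there equals the 2.47×10^-3 A in the leads.
An Ampèrian loop of radius r encloses a fraction (r/R)² of I_d. Then B·2πr = μ₀ I_d (r/R)², giving B = μ₀ I_d r/(2πR²) = 6.54×10^-9 T.

6.54×10^-9 T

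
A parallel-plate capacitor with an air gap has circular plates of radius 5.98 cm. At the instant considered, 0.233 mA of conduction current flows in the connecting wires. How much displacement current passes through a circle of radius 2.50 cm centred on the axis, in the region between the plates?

4.07×10^-5 A

By continuity the displacement current in the gap matches the conduction current: I_d = 2.33×10^-4 A.
Through an area πr² the displacement current is I_d·(πr²/πR²) = I_d (r/R)² = 4.07×10^-5 A.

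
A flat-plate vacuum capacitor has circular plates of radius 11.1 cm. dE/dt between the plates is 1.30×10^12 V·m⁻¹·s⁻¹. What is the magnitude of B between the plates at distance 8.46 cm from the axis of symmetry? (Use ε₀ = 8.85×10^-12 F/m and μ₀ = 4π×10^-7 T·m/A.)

6.12×10^-7 T

I_d = ε₀ dΦ_E/dt = ε₀ πR² (dE/dt) = (8.85×10^-12)(0.03871)(1.30×10^12) = 0.4454 A through the full plate area.
An Ampèrian loop of radius r encloses a fraction (r/R)² of I_d. Then B·2πr = μ₀ I_d (r/R)², giving B = μ₀ I_d r/(2πR²) = 6.12×10^-7 T.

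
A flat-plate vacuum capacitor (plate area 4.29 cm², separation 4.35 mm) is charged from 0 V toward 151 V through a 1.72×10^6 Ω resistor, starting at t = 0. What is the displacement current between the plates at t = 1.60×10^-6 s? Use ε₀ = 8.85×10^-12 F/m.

With C = ε₀A/d = (8.85×10^-12)(4.29×10^-4)/(4.35×10^-3) = 8.728×10^-13 F, the time constant is τ = RC = 1.501×10^-6 s, so t/τ = 1.066 and e^(−t/τ) = 0.3444.
I_d = I_cond = (V₀/R) e^(−t/τ) = (8.779×10^-5)(0.3444) = 3.02×10^-5 A.

3.02×10^-5 A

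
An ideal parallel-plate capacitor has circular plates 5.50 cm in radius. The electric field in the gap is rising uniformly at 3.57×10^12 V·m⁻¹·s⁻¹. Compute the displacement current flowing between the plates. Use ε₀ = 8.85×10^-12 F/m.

The displacement current is ε₀ times dΦ_E/dt = ε₀ A dE/dt = (8.85×10^-12)(9.503×10^-3)(3.57×10^12) = 0.300 A.

0.300 A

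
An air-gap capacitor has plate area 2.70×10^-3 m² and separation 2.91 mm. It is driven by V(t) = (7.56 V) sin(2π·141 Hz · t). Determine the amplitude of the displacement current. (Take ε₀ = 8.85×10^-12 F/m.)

The displacement current equals the conduction current C dV/dt, which peaks at C V₀ ω.
With C = ε₀A/d = (8.85×10^-12)(2.70×10^-3)/(2.91×10^-3) = 8.211×10^-12 F and ω = 2πf = 885.9 rad/s, I_d,max = (8.211×10^-12)(7.56)(885.9) = 5.50×10^-8 A.

5.50×10^-8 A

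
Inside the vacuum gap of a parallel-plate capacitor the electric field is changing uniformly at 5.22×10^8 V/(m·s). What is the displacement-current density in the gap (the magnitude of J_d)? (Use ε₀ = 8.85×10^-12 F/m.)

J_d = ε₀ ∂E/∂t, so J_d = 4.62×10^-3 A/m².

4.62×10^-3 A/m²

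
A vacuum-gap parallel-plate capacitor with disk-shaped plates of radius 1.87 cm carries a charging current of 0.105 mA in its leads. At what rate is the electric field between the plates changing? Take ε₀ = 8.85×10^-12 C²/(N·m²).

The displacement current between the plates equals the conduction current, I_d = 0.105 mA.
Inverting I_d = ε₀ A dE/dt gives dE/dt = 1.05×10^-4 / (8.85×10^-12 · 1.099×10^-3) = 1.08×10^10 V/(m·s).

1.08×10^10 V/(m·s)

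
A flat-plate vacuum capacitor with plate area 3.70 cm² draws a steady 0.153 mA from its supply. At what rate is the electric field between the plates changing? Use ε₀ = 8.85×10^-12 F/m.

4.67×10^10 V/(m·s)

By continuity, I_d in the gap equals the 0.153 mA flowing in the wire.
Then dE/dt = I_d/(ε₀A) = 4.67×10^10 V/(m·s).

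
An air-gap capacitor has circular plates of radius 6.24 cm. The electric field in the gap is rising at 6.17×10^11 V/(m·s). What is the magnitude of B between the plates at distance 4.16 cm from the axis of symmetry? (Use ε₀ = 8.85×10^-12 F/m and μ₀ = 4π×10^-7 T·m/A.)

I_d = ε₀ dΦ_E/dt = ε₀ πR² (dE/dt) = (8.85×10^-12)(0.01223)(6.17×10^11) = 0.06678 A through the full plate area.
∮B·dl = μ₀ I_d,enc with I_d,enc = I_d r²/R² = 0.02968 A; so B = μ₀ I_d,enc/(2πr) = 1.43×10^-7 T.

1.43×10^-7 T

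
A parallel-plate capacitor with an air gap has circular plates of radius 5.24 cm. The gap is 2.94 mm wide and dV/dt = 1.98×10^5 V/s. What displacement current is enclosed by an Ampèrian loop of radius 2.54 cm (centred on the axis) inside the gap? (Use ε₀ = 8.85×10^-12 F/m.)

With E = V/d, dE/dt = 6.735×10^7 V/(m·s) and πR² = 8.626×10^-3 m², giving I_d = ε₀ πR² dE/dt = 5.142×10^-6 A.
Since J_d is uniform, the enclosed fraction is (r/R)² = 0.2350, giving I_d,enc = 1.21×10^-6 A.

1.21×10^-6 A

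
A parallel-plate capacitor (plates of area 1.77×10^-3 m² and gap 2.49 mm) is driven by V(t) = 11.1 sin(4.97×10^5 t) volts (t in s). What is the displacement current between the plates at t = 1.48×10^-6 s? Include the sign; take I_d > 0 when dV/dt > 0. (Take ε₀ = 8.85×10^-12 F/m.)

dE/dt = (V₀ω/d)·cos(ωt) with ωt = 0.73556 rad: (11.1)(4.97×10^5)(0.7415)/(2.49×10^-3) = 1.643×10^9 V/(m·s).
I_d = ε₀ A dE/dt = (8.85×10^-12)(1.77×10^-3)(1.643×10^9) = 2.57×10^-5 A.

2.57×10^-5 A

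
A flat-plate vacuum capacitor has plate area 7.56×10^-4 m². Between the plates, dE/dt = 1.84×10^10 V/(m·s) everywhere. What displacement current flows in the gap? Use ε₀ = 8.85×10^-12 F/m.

With a uniform field, Φ_E = EA, so I_d = ε₀ A dE/dt = 1.23×10^-4 A.

1.23×10^-4 A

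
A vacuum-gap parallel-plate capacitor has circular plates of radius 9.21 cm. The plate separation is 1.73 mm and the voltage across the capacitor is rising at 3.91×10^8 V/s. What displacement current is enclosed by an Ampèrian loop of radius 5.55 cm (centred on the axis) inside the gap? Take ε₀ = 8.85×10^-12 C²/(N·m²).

With E = V/d, dE/dt = 2.260×10^11 V/(m·s) and πR² = 0.02665 m², giving I_d = ε₀ πR² dE/dt = 0.05330 A.
Since J_d is uniform, the enclosed fraction is (r/R)² = 0.3631, giving I_d,enc = 0.0194 A.

0.0194 A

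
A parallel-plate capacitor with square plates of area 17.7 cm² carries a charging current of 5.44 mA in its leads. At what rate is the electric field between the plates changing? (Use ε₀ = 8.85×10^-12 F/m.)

By continuity, I_d in the gap equals the 5.44 mA flowing in the wire.
Since I_d = ε₀ A dE/dt, dE/dt = I_d/(ε₀A) = (5.44×10^-3)/((8.85×10^-12)(1.77×10^-3)) = 3.47×10^11 V/(m·s).

3.47×10^11 V/(m·s)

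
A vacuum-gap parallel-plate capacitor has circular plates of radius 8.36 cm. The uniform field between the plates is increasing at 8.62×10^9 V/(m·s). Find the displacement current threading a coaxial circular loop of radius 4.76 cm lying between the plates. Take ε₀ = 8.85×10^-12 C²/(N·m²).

5.43×10^-4 A

Through the whole plate area (πR² = 0.02196 m²), I_d = ε₀ πR² dE/dt = 1.675×10^-3 A.
Since J_d is uniform, the enclosed fraction is (r/R)² = 0.3242, giving I_d,enc = 5.43×10^-4 A.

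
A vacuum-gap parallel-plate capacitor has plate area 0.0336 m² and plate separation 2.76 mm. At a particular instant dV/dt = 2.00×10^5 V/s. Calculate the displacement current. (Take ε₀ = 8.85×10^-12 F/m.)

2.15×10^-5 A

The field between the plates is E = V/d, so dE/dt = (2.00×10^5)/(2.76×10^-3 m) = 7.246×10^7 V/(m·s).
I_d = ε₀ A (dE/dt) = (8.85×10^-12)(0.0336)(7.246×10^7) = 2.15×10^-5 A.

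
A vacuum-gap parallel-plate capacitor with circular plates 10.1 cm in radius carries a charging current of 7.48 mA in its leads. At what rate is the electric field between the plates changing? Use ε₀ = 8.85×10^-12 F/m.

2.64×10^10 V/(m·s)

The displacement current between the plates equals the conduction current, I_d = 7.48 mA.
Then dE/dt = I_d/(ε₀A) = 2.64×10^10 V/(m·s).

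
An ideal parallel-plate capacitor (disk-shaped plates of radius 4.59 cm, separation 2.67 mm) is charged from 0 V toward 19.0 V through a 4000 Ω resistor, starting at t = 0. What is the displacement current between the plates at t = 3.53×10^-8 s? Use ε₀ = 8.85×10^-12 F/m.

C = ε₀A/d = (8.85×10^-12)(6.619×10^-3)/(2.67×10^-3) = 2.194×10^-11 F, so τ = RC = 8.776×10^-8 s.
The conduction current is I(t) = (V₀/R) e^(−t/τ), and the displacement current between the plates equals it.
t/τ = 0.4022; I_d = (19.0/4000) · e^(−0.4022) = (4.750×10^-3)(0.6688) = 3.18×10^-3 A.

3.18×10^-3 A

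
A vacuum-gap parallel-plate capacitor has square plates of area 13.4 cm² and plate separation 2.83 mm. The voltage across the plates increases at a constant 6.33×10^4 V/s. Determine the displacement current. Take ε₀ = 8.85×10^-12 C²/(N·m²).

The displacement current equals the charging current C dV/dt. With C = ε₀A/d = (8.85×10^-12)(1.34×10^-3)/(2.83×10^-3) = 4.190×10^-12 F, I_d = (4.190×10^-12)(6.33×10^4) = 2.65×10^-7 A.

2.65×10^-7 A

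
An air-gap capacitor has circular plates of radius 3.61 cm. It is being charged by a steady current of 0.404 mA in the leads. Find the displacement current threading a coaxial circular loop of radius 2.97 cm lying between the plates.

2.73×10^-4 A

No conduction current crosses the gap, so I_d there equals the 4.04×10^-4 A in the leads.
Since J_d is uniform, the enclosed fraction is (r/R)² = 0.6769, giving I_d,enc = 2.73×10^-4 A.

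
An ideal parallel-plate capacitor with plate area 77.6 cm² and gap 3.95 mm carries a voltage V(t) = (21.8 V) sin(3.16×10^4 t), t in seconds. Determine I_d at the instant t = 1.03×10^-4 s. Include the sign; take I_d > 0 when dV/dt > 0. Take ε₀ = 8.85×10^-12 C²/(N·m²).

-1.19×10^-5 A

dE/dt = (V₀ω/d)·cos(ωt) with ωt = 3.2548 rad: (21.8)(3.16×10^4)(-0.9936)/(3.95×10^-3) = -1.733×10^8 V/(m·s).
I_d = ε₀ A dE/dt = (8.85×10^-12)(7.76×10^-3)(-1.733×10^8) = -1.19×10^-5 A.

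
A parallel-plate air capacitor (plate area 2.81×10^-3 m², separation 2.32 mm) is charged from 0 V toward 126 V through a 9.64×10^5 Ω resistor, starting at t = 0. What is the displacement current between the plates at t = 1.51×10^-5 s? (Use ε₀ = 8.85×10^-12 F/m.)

C = ε₀A/d = (8.85×10^-12)(2.81×10^-3)/(2.32×10^-3) = 1.072×10^-11 F and τ = RC = 1.033×10^-5 s. I_d in the gap equals the RC charging current.
I_d(t) = (V₀/R) e^(−t/τ) = 1.307×10^-4 · e^(−1.462) = 3.03×10^-5 A.

3.03×10^-5 A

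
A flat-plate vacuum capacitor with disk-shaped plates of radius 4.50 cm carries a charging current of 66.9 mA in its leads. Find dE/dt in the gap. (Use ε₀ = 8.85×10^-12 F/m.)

1.19×10^12 V/(m·s)

The displacement current between the plates equals the conduction current, I_d = 66.9 mA.
Inverting I_d = ε₀ A dE/dt gives dE/dt = 0.0669 / (8.85×10^-12 · 6.362×10^-3) = 1.19×10^12 V/(m·s).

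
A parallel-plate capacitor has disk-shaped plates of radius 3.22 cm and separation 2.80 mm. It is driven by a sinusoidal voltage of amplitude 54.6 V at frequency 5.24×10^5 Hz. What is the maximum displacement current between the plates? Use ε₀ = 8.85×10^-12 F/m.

The displacement current equals the conduction current C dV/dt, which peaks at C V₀ ω.
With C = ε₀A/d = (8.85×10^-12)(3.257×10^-3)/(2.80×10^-3) = 1.029×10^-11 F and ω = 2πf = 3.292×10^6 rad/s, I_d,max = (1.029×10^-11)(54.6)(3.292×10^6) = 1.85×10^-3 A.

1.85×10^-3 A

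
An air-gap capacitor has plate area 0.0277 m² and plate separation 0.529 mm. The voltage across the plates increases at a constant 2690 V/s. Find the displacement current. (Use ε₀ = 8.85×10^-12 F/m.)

1.25×10^-6 A

C = ε₀A/d = (8.85×10^-12)(0.0277)/(5.29×10^-4) = 4.634×10^-10 F.
I_d = C dV/dt = (4.634×10^-10)(2690) = 1.25×10^-6 A.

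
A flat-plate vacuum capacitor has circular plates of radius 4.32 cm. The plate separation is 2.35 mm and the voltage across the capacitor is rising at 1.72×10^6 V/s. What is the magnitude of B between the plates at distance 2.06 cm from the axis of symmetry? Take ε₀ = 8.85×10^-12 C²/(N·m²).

dE/dt = (dV/dt)/d = 7.319×10^8 V/(m·s); I_d = ε₀(πR²)(dE/dt) = (8.85×10^-12)(5.863×10^-3)(7.319×10^8) = 3.798×10^-5 A.
For r < R the Ampère–Maxwell law gives B(2πr) = μ₀ I_d (r²/R²), so B = μ₀ I_d r/(2πR²) = (4π×10^-7)(3.798×10^-5)(0.0206)/(2π·0.0432²) = 8.38×10^-11 T.

8.38×10^-11 T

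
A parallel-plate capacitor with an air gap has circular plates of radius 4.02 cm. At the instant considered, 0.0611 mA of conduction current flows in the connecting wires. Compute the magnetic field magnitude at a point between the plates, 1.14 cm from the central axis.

Between the plates the displacement current equals the wire current: I_d = 0.0611 mA = 6.11×10^-5 A.
An Ampèrian loop of radius r encloses a fraction (r/R)² of I_d. Then B·2πr = μ₀ I_d (r/R)², giving B = μ₀ I_d r/(2πR²) = 8.62×10^-11 T.

8.62×10^-11 T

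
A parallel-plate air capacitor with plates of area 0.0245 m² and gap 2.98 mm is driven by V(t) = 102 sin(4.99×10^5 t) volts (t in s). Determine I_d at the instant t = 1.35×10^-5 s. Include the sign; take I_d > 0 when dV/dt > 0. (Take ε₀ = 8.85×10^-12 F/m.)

3.33×10^-3 A

dV/dt = (102)(4.99×10^5)·cos(6.7365) = 4.576×10^7 V/s.
I_d = C dV/dt with C = ε₀A/d = (8.85×10^-12)(0.0245)/(2.98×10^-3) = 7.276×10^-11 F, so I_d = (7.276×10^-11)(4.576×10^7) = 3.33×10^-3 A.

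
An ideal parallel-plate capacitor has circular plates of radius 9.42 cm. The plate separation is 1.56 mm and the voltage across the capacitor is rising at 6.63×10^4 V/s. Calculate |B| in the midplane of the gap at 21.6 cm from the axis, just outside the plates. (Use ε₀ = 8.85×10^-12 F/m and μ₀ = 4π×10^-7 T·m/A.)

9.71×10^-12 T

With E = V/d, dE/dt = 4.250×10^7 V/(m·s) and πR² = 0.02788 m², giving I_d = ε₀ πR² dE/dt = 1.049×10^-5 A.
With r > R the enclosed displacement current is the full I_d; B = μ₀ I_d / (2πr) = 9.71×10^-12 T.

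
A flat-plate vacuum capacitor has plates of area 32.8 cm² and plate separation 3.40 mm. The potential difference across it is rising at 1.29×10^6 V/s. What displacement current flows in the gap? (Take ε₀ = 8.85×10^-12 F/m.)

1.10×10^-5 A

The displacement current equals the charging current C dV/dt. With C = ε₀A/d = (8.85×10^-12)(3.28×10^-3)/(3.40×10^-3) = 8.538×10^-12 F, I_d = (8.538×10^-12)(1.29×10^6) = 1.10×10^-5 A.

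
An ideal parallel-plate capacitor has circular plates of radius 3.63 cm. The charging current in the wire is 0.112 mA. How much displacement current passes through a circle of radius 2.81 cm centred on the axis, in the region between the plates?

No conduction current crosses the gap, so I_d there equals the 1.12×10^-4 A in the leads.
The field is uniform, so I_d,enc = I_d (r/R)² = (1.12×10^-4)(2.81/3.63)² = 6.71×10^-5 A.

6.71×10^-5 A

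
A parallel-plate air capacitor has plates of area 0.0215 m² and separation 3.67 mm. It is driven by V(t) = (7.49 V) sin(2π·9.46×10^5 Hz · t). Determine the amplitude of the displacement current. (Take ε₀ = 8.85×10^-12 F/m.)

2.31×10^-3 A

(dE/dt)_max = V₀ω/d = 1.213×10^10 V/(m·s); ω = 2πf = 5.944×10^6 rad/s.
I_d,max = ε₀ A (dE/dt)_max = (8.85×10^-12)(0.0215)(1.213×10^10) = 2.31×10^-3 A.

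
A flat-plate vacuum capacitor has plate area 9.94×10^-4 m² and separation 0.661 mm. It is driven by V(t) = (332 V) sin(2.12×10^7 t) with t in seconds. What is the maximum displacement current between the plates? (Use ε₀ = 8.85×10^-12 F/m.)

C = ε₀A/d = (8.85×10^-12)(9.94×10^-4)/(6.61×10^-4) = 1.331×10^-11 F; ω = 2.12×10^7 rad/s.
I_d = C dV/dt, so |I_d|_max = C V₀ ω = (1.331×10^-11)(332)(2.12×10^7) = 0.0937 A.

0.0937 A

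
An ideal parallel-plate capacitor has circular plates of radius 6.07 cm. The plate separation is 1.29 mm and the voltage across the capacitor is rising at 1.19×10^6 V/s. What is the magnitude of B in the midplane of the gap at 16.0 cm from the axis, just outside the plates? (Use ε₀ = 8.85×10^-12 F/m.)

1.18×10^-10 T

With E = V/d, dE/dt = 9.225×10^8 V/(m·s) and πR² = 0.01158 m², giving I_d = ε₀ πR² dE/dt = 9.454×10^-5 A.
Outside the plates the loop encloses all of I_d, so B·2πr = μ₀ I_d and B = 1.18×10^-10 T.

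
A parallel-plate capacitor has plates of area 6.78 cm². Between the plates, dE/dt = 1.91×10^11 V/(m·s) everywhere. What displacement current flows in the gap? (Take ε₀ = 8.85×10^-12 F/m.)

The displacement current is ε₀ times dΦ_E/dt = ε₀ A dE/dt = (8.85×10^-12)(6.78×10^-4)(1.91×10^11) = 1.15×10^-3 A.

1.15×10^-3 A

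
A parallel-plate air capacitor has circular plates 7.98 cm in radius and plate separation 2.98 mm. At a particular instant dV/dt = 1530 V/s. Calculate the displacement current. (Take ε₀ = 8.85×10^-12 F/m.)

The field between the plates is E = V/d, so dE/dt = (1530)/(2.98×10^-3 m) = 5.134×10^5 V/(m·s).
I_d = ε₀ A (dE/dt) = (8.85×10^-12)(0.02001)(5.134×10^5) = 9.09×10^-8 A.

9.09×10^-8 A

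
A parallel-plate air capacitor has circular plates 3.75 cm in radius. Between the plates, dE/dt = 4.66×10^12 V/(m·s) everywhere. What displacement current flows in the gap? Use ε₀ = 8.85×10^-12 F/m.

0.182 A

I_d = ε₀ A (dE/dt) = (8.85×10^-12)(4.418×10^-3 m²)(4.66×10^12) = 0.182 A.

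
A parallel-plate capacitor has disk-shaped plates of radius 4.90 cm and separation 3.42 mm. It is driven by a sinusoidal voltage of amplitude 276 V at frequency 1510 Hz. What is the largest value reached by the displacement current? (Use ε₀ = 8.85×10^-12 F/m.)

The displacement current equals the conduction current C dV/dt, which peaks at C V₀ ω.
With C = ε₀A/d = (8.85×10^-12)(7.543×10^-3)/(3.42×10^-3) = 1.952×10^-11 F and ω = 2πf = 9488 rad/s, I_d,max = (1.952×10^-11)(276)(9488) = 5.11×10^-5 A.

5.11×10^-5 A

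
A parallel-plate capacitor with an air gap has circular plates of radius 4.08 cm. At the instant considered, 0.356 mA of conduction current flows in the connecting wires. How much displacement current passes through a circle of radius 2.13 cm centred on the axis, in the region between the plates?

No conduction current crosses the gap, so I_d there equals the 3.56×10^-4 A in the leads.
Since J_d is uniform, the enclosed fraction is (r/R)² = 0.2725, giving I_d,enc = 9.70×10^-5 A.

9.70×10^-5 A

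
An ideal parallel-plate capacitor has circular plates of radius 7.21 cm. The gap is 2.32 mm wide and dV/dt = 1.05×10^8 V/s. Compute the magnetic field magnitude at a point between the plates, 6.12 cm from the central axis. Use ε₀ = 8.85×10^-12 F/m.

With E = V/d, dE/dt = 4.526×10^10 V/(m·s) and πR² = 0.01633 m², giving I_d = ε₀ πR² dE/dt = 6.541×10^-3 A.
For r < R the Ampère–Maxwell law gives B(2πr) = μ₀ I_d (r²/R²), so B = μ₀ I_d r/(2πR²) = (4π×10^-7)(6.541×10^-3)(0.0612)/(2π·0.0721²) = 1.54×10^-8 T.

1.54×10^-8 T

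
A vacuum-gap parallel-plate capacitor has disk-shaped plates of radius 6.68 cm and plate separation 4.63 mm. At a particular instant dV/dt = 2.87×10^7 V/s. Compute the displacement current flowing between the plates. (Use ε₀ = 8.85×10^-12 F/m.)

E = V/d so dE/dt = (dV/dt)/d = 6.199×10^9 V/(m·s), and I_d = ε₀ A dE/dt = (8.85×10^-12)(0.01402)(6.199×10^9) = 7.69×10^-4 A.

7.69×10^-4 A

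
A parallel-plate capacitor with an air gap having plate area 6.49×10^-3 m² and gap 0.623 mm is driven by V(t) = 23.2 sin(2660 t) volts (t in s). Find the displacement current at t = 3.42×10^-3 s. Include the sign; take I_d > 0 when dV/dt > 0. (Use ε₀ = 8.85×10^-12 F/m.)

dE/dt = (V₀ω/d)·cos(ωt) with ωt = 9.0972 rad: (23.2)(2660)(-0.9468)/(6.23×10^-4) = -9.379×10^7 V/(m·s).
I_d = ε₀ A dE/dt = (8.85×10^-12)(6.49×10^-3)(-9.379×10^7) = -5.39×10^-6 A.

-5.39×10^-6 A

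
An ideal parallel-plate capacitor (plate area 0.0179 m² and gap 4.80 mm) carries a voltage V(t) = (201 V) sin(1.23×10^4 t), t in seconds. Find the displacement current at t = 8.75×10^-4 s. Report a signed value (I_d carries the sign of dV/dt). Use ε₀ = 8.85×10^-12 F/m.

-1.88×10^-5 A

dV/dt = (201)(1.23×10^4)·cos(10.7625) = -5.710×10^5 V/s.
I_d = C dV/dt with C = ε₀A/d = (8.85×10^-12)(0.0179)/(4.80×10^-3) = 3.300×10^-11 F, so I_d = (3.300×10^-11)(-5.710×10^5) = -1.88×10^-5 A.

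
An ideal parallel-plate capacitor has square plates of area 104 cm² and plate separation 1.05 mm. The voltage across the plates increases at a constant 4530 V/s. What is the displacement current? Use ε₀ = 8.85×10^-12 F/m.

3.97×10^-7 A

The field between the plates is E = V/d, so dE/dt = (4530)/(1.05×10^-3 m) = 4.314×10^6 V/(m·s).
I_d = ε₀ A (dE/dt) = (8.85×10^-12)(0.0104)(4.314×10^6) = 3.97×10^-7 A.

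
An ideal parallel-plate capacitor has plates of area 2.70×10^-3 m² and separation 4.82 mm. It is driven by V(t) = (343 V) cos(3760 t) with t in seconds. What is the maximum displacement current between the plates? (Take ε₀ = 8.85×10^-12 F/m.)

6.39×10^-6 A

(dE/dt)_max = V₀ω/d = 2.676×10^8 V/(m·s); ω = 3760 rad/s.
I_d,max = ε₀ A (dE/dt)_max = (8.85×10^-12)(2.70×10^-3)(2.676×10^8) = 6.39×10^-6 A.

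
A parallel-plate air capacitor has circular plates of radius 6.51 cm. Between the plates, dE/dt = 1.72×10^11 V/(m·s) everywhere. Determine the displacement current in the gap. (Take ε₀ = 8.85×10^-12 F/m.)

0.0203 A

With a uniform field, Φ_E = EA, so I_d = ε₀ A dE/dt = 0.0203 A.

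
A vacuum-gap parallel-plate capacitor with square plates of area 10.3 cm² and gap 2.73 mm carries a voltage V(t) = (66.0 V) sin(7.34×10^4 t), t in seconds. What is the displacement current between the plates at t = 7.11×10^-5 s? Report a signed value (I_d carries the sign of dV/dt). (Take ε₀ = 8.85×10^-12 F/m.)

dE/dt = (V₀ω/d)·cos(ωt) with ωt = 5.21874 rad: (66.0)(7.34×10^4)(0.4850)/(2.73×10^-3) = 8.606×10^8 V/(m·s).
I_d = ε₀ A dE/dt = (8.85×10^-12)(1.03×10^-3)(8.606×10^8) = 7.84×10^-6 A.

7.84×10^-6 A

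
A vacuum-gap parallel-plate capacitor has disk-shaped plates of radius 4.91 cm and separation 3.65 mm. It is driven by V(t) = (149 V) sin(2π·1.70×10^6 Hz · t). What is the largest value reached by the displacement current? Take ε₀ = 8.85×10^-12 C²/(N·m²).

0.0292 A

The displacement current equals the conduction current C dV/dt, which peaks at C V₀ ω.
With C = ε₀A/d = (8.85×10^-12)(7.574×10^-3)/(3.65×10^-3) = 1.836×10^-11 F and ω = 2πf = 1.068×10^7 rad/s, I_d,max = (1.836×10^-11)(149)(1.068×10^7) = 0.0292 A.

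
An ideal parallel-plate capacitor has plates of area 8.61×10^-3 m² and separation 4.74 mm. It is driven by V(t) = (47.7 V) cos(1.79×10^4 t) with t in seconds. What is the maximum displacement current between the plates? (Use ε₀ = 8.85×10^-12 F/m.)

(dE/dt)_max = V₀ω/d = 1.801×10^8 V/(m·s); ω = 1.79×10^4 rad/s.
I_d,max = ε₀ A (dE/dt)_max = (8.85×10^-12)(8.61×10^-3)(1.801×10^8) = 1.37×10^-5 A.

1.37×10^-5 A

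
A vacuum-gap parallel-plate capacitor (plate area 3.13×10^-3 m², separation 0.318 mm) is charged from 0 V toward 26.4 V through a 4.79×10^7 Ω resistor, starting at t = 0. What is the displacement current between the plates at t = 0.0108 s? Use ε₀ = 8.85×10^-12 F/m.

4.14×10^-8 A

With C = ε₀A/d = (8.85×10^-12)(3.13×10^-3)/(3.18×10^-4) = 8.711×10^-11 F, the time constant is τ = RC = 4.173×10^-3 s, so t/τ = 2.588 and e^(−t/τ) = 0.07517.
I_d = I_cond = (V₀/R) e^(−t/τ) = (5.511×10^-7)(0.07517) = 4.14×10^-8 A.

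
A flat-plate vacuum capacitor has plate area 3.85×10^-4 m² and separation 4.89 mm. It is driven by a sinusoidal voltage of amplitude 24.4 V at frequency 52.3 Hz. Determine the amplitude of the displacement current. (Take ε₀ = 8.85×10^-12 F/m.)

5.59×10^-9 A

The displacement current equals the conduction current C dV/dt, which peaks at C V₀ ω.
With C = ε₀A/d = (8.85×10^-12)(3.85×10^-4)/(4.89×10^-3) = 6.968×10^-13 F and ω = 2πf = 328.6 rad/s, I_d,max = (6.968×10^-13)(24.4)(328.6) = 5.59×10^-9 A.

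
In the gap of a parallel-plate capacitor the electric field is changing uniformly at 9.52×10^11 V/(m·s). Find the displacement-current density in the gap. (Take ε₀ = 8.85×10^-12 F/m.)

8.43 A/m²

The displacement-current density is ε₀ ∂E/∂t = (8.85×10^-12)(9.52×10^11) = 8.43 A/m².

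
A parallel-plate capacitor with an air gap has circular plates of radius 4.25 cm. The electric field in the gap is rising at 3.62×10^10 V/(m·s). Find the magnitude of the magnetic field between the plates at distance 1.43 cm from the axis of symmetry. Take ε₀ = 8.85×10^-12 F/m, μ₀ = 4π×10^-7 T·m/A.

2.88×10^-9 T

I_d = ε₀ dΦ_E/dt = ε₀ πR² (dE/dt) = (8.85×10^-12)(5.675×10^-3)(3.62×10^10) = 1.818×10^-3 A through the full plate area.
For r < R the Ampère–Maxwell law gives B(2πr) = μ₀ I_d (r²/R²), so B = μ₀ I_d r/(2πR²) = (4π×10^-7)(1.818×10^-3)(0.0143)/(2π·0.0425²) = 2.88×10^-9 T.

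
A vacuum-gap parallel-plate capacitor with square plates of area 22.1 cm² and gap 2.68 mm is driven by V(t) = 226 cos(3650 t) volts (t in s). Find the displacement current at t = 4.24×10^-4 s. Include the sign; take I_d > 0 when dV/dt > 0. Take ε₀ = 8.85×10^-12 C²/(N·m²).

dV/dt = (226)(3650)·−sin(1.5476) = -8.247×10^5 V/s.
I_d = C dV/dt with C = ε₀A/d = (8.85×10^-12)(2.21×10^-3)/(2.68×10^-3) = 7.298×10^-12 F, so I_d = (7.298×10^-12)(-8.247×10^5) = -6.02×10^-6 A.

-6.02×10^-6 A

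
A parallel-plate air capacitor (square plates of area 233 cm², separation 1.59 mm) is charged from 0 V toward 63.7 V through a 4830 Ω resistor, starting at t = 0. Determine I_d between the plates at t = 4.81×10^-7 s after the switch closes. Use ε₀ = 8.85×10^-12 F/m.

6.12×10^-3 A

C = ε₀A/d = (8.85×10^-12)(0.0233)/(1.59×10^-3) = 1.297×10^-10 F, so τ = RC = 6.265×10^-7 s.
The conduction current is I(t) = (V₀/R) e^(−t/τ), and the displacement current between the plates equals it.
t/τ = 0.7678; I_d = (63.7/4830) · e^(−0.7678) = (0.01319)(0.4640) = 6.12×10^-3 A.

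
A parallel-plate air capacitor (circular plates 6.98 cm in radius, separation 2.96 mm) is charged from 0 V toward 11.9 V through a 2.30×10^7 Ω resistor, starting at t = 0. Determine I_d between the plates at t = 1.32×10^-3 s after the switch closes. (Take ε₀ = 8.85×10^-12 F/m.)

1.48×10^-7 A

C = ε₀A/d = (8.85×10^-12)(0.01531)/(2.96×10^-3) = 4.577×10^-11 F and τ = RC = 1.053×10^-3 s. I_d in the gap equals the RC charging current.
I_d(t) = (V₀/R) e^(−t/τ) = 5.174×10^-7 · e^(−1.254) = 1.48×10^-7 A.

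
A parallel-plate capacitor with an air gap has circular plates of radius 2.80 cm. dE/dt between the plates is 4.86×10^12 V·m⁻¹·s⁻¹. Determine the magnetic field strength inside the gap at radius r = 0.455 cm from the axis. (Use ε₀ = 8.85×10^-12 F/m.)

1.23×10^-7 T

Through the whole plate area (πR² = 2.463×10^-3 m²), I_d = ε₀ πR² dE/dt = 0.1059 A.
∮B·dl = μ₀ I_d,enc with I_d,enc = I_d r²/R² = 2.796×10^-3 A; so B = μ₀ I_d,enc/(2πr) = 1.23×10^-7 T.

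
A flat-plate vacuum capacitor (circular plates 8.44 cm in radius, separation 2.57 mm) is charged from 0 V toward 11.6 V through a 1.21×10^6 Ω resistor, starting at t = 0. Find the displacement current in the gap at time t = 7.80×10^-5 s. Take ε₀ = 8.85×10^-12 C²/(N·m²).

4.15×10^-6 A

C = ε₀A/d = (8.85×10^-12)(0.02238)/(2.57×10^-3) = 7.707×10^-11 F, so τ = RC = 9.325×10^-5 s.
The conduction current is I(t) = (V₀/R) e^(−t/τ), and the displacement current between the plates equals it.
t/τ = 0.8365; I_d = (11.6/1.21×10^6) · e^(−0.8365) = (9.587×10^-6)(0.4332) = 4.15×10^-6 A.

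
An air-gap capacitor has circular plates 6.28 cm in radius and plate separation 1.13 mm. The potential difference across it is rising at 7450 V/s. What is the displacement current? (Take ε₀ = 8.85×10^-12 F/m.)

The field between the plates is E = V/d, so dE/dt = (7450)/(1.13×10^-3 m) = 6.593×10^6 V/(m·s).
I_d = ε₀ A (dE/dt) = (8.85×10^-12)(0.01239)(6.593×10^6) = 7.23×10^-7 A.

7.23×10^-7 A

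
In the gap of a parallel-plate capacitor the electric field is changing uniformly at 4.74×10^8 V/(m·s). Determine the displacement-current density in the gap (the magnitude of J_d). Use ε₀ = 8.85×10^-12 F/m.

4.19×10^-3 A/m²

J_d = ε₀ dE/dt = (8.85×10^-12)(4.74×10^8) = 4.19×10^-3 A/m².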